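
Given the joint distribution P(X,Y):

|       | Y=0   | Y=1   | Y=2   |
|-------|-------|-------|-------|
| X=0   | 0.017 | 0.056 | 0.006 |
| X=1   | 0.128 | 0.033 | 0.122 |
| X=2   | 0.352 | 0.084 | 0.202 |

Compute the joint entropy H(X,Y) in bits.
2.5859 bits

H(X,Y) = -Σ_{x,y} P(x,y) log₂ P(x,y). Per-cell terms -P(x,y)·log₂P(x,y):
  X=0: 0.0999, 0.2329, 0.0443
  X=1: 0.3796, 0.1624, 0.3703
  X=2: 0.5302, 0.3002, 0.4661
Sum of the 9 terms: H(X,Y) = 2.5859 bits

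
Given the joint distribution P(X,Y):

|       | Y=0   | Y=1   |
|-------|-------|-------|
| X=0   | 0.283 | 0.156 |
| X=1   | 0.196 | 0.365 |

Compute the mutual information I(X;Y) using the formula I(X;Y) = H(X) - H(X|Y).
0.0629 bits

I(X;Y) = H(X) - H(X|Y)

Marginal of X (row sums):
  P(X=0) = 0.283 + 0.156 = 0.439
  P(X=1) = 0.196 + 0.365 = 0.561
H(X) = -[0.439·log₂(0.439) + 0.561·log₂(0.561)]
  = 0.521403 + 0.467833 = 0.98924 bits

Marginal of Y (column sums):
  P(Y=0) = 0.283 + 0.196 = 0.479
  P(Y=1) = 0.156 + 0.365 = 0.521
H(X|Y) = Σ_y P(y)·H(X|Y=y):
  Y=0: P(Y=0) = 0.479, P(X|Y=0) = (283/479, 196/479) → H(X|Y=0) = 0.976071
  Y=1: P(Y=1) = 0.521, P(X|Y=1) = (156/521, 365/521) → H(X|Y=1) = 0.880586
H(X|Y) = 0.479·0.976071 + 0.521·0.880586 = 0.92632 bits

I(X;Y) = H(X) - H(X|Y) = 0.98924 - 0.92632 = 0.0629 bits

Cross-check via I(X;Y) = H(X) + H(Y) - H(X,Y): computing H(Y) from the column sums and H(X,Y) from the 4 cells in the same way gives H(Y) = 0.99873 bits and H(X,Y) = 1.92505 bits, so
I(X;Y) = 0.98924 + 0.99873 - 1.92505 = 0.0629 bits ✓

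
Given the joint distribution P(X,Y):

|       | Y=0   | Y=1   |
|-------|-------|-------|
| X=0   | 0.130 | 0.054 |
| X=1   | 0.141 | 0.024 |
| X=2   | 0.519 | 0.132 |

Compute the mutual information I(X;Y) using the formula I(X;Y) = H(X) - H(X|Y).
0.0085 bits

I(X;Y) = H(X) - H(X|Y)

Marginal of X (row sums):
  P(X=0) = 0.130 + 0.054 = 0.184
  P(X=1) = 0.141 + 0.024 = 0.165
  P(X=2) = 0.519 + 0.132 = 0.651
H(X) = -[0.184·log₂(0.184) + 0.165·log₂(0.165) + 0.651·log₂(0.651)]
  = 0.4494 + 0.4289 + 0.4031 = 1.2814 bits

Marginal of Y (column sums):
  P(Y=0) = 0.130 + 0.141 + 0.519 = 0.790
  P(Y=1) = 0.054 + 0.024 + 0.132 = 0.210
H(X|Y) = Σ_y P(y)·H(X|Y=y):
  Y=0: P(Y=0) = 0.790, P(X|Y=0) = (13/79, 141/790, 519/790) → H(X|Y=0) = 1.2703
  Y=1: P(Y=1) = 0.210, P(X|Y=1) = (9/35, 4/35, 22/35) → H(X|Y=1) = 1.2825
H(X|Y) = 0.790·1.2703 + 0.210·1.2825 = 1.2729 bits

I(X;Y) = H(X) - H(X|Y) = 1.2814 - 1.2729 = 0.0085 bits

Cross-check via I(X;Y) = H(X) + H(Y) - H(X,Y): computing H(Y) from the column sums and H(X,Y) from the 6 cells in the same way gives H(Y) = 0.7415 bits and H(X,Y) = 2.0144 bits, so
I(X;Y) = 1.2814 + 0.7415 - 2.0144 = 0.0085 bits ✓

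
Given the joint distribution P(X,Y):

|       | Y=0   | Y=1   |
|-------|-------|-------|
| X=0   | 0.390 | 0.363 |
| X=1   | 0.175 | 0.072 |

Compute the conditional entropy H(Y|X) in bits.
0.9674 bits

H(Y|X) = H(X,Y) - H(X)

H(X,Y) = -Σ_{x,y} P(x,y) log₂ P(x,y). Per-cell terms -P(x,y)·log₂P(x,y):
  X=0: 0.529797, 0.530691
  X=1: 0.440050, 0.273302
Sum of the 4 terms: H(X,Y) = 1.773840 bits

Marginal of X (row sums):
  P(X=0) = 0.390 + 0.363 = 0.753
  P(X=1) = 0.175 + 0.072 = 0.247
H(X) = -[0.753·log₂(0.753) + 0.247·log₂(0.247)]
  = 0.308187 + 0.498302 = 0.806489 bits

H(Y|X) = H(X,Y) - H(X) = 1.773840 - 0.806489 = 0.9674 bits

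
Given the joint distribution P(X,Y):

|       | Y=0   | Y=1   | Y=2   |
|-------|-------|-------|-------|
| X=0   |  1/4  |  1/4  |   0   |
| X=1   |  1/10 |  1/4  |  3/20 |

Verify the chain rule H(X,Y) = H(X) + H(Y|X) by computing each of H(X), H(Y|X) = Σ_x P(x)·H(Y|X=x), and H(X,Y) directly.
H(X) = 1.0000 bits, H(Y|X) = 1.2427 bits, H(X,Y) = 2.2427 bits

Marginal of X (row sums):
  P(X=0) = 1/4 + 1/4 + 0 = 1/2
  P(X=1) = 1/10 + 1/4 + 3/20 = 1/2
H(X) = -[(1/2)·log₂(1/2) + (1/2)·log₂(1/2)]
  = 0.50000 + 0.50000 = 1.0000 bits

H(Y|X) = Σ_x P(x)·H(Y|X=x):
  X=0: P(X=0) = 1/2, P(Y|X=0) = (1/2, 1/2, 0) → H(Y|X=0) = 1.00000
  X=1: P(X=1) = 1/2, P(Y|X=1) = (1/5, 1/2, 3/10) → H(Y|X=1) = 1.48548
H(Y|X) = (1/2)·1.00000 + (1/2)·1.48548 = 1.2427 bits

H(X,Y) = -Σ_{x,y} P(x,y) log₂ P(x,y). Per-cell terms -P(x,y)·log₂P(x,y):
  X=0: 0.50000, 0.50000, 0.00000
  X=1: 0.33219, 0.50000, 0.41054
  (cells with P = 0 contribute 0)
Sum of the 6 terms: H(X,Y) = 2.2427 bits

Chain rule check:
  H(X) + H(Y|X) = 1.0000 + 1.2427 = 2.2427 bits
  H(X,Y) = 2.2427 bits
✓ Chain rule verified.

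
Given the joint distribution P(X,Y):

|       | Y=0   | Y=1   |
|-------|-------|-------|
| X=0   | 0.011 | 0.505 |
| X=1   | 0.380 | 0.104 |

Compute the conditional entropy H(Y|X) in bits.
0.4401 bits

H(Y|X) = H(X,Y) - H(X)

H(X,Y) = -Σ_{x,y} P(x,y) log₂ P(x,y). Per-cell terms -P(x,y)·log₂P(x,y):
  X=0: 0.07157, 0.49775
  X=1: 0.53045, 0.33960
Sum of the 4 terms: H(X,Y) = 1.4394 bits

Marginal of X (row sums):
  P(X=0) = 0.011 + 0.505 = 0.516
  P(X=1) = 0.380 + 0.104 = 0.484
H(X) = -[0.516·log₂(0.516) + 0.484·log₂(0.484)]
  = 0.49255 + 0.50671 = 0.9993 bits

H(Y|X) = H(X,Y) - H(X) = 1.4394 - 0.9993 = 0.4401 bits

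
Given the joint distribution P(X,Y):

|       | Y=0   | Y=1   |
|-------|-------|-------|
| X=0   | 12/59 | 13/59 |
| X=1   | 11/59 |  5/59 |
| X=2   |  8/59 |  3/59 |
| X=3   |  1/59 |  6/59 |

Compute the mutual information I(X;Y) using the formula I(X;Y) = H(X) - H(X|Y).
0.1008 bits

I(X;Y) = H(X) - H(X|Y)

Marginal of X (row sums):
  P(X=0) = 12/59 + 13/59 = 25/59
  P(X=1) = 11/59 + 5/59 = 16/59
  P(X=2) = 8/59 + 3/59 = 11/59
  P(X=3) = 1/59 + 6/59 = 7/59
H(X) = -[(25/59)·log₂(25/59) + (16/59)·log₂(16/59) + (11/59)·log₂(11/59) + (7/59)·log₂(7/59)]
  = 0.52491 + 0.51055 + 0.45179 + 0.36486 = 1.8521 bits

Marginal of Y (column sums):
  P(Y=0) = 12/59 + 11/59 + 8/59 + 1/59 = 32/59
  P(Y=1) = 13/59 + 5/59 + 3/59 + 6/59 = 27/59
H(X|Y) = Σ_y P(y)·H(X|Y=y):
  Y=0: P(Y=0) = 32/59, P(X|Y=0) = (3/8, 11/32, 1/4, 1/32) → H(X|Y=0) = 1.71646
  Y=1: P(Y=1) = 27/59, P(X|Y=1) = (13/27, 5/27, 1/9, 2/9) → H(X|Y=1) = 1.79266
H(X|Y) = (32/59)·1.71646 + (27/59)·1.79266 = 1.7513 bits

I(X;Y) = H(X) - H(X|Y) = 1.8521 - 1.7513 = 0.1008 bits

Cross-check via I(X;Y) = H(X) + H(Y) - H(X,Y): computing H(Y) from the column sums and H(X,Y) from the 8 cells in the same way gives H(Y) = 0.9948 bits and H(X,Y) = 2.7461 bits, so
I(X;Y) = 1.8521 + 0.9948 - 2.7461 = 0.1008 bits ✓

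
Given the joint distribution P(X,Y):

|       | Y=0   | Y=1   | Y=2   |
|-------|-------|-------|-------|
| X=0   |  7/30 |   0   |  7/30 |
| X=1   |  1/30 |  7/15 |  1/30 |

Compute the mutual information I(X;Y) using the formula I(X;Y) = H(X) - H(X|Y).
0.7069 bits

I(X;Y) = H(X) - H(X|Y)

Marginal of X (row sums):
  P(X=0) = 7/30 + 0 + 7/30 = 7/15
  P(X=1) = 1/30 + 7/15 + 1/30 = 8/15
H(X) = -[(7/15)·log₂(7/15) + (8/15)·log₂(8/15)]
  = 0.5131 + 0.4837 = 0.9968 bits

Marginal of Y (column sums):
  P(Y=0) = 7/30 + 1/30 = 4/15
  P(Y=1) = 0 + 7/15 = 7/15
  P(Y=2) = 7/30 + 1/30 = 4/15
H(X|Y) = Σ_y P(y)·H(X|Y=y):
  Y=0: P(Y=0) = 4/15, P(X|Y=0) = (7/8, 1/8) → H(X|Y=0) = 0.5436
  Y=1: P(Y=1) = 7/15, P(X|Y=1) = (0, 1) → H(X|Y=1) = 0.0000
  Y=2: P(Y=2) = 4/15, P(X|Y=2) = (7/8, 1/8) → H(X|Y=2) = 0.5436
H(X|Y) = (4/15)·0.5436 + (7/15)·0.0000 + (4/15)·0.5436 = 0.2899 bits

I(X;Y) = H(X) - H(X|Y) = 0.9968 - 0.2899 = 0.7069 bits

Cross-check via I(X;Y) = H(X) + H(Y) - H(X,Y): computing H(Y) from the column sums and H(X,Y) from the 6 cells in the same way gives H(Y) = 1.5301 bits and H(X,Y) = 1.8200 bits, so
I(X;Y) = 0.9968 + 1.5301 - 1.8200 = 0.7069 bits ✓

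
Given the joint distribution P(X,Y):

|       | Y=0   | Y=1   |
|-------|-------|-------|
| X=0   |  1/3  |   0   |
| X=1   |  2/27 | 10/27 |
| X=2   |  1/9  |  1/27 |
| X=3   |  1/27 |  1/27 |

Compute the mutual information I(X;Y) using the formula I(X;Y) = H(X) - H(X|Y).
0.5079 bits

I(X;Y) = H(X) - H(X|Y)

Marginal of X (row sums):
  P(X=0) = 1/3 + 0 = 1/3
  P(X=1) = 2/27 + 10/27 = 4/9
  P(X=2) = 1/9 + 1/27 = 4/27
  P(X=3) = 1/27 + 1/27 = 2/27
H(X) = -[(1/3)·log₂(1/3) + (4/9)·log₂(4/9) + (4/27)·log₂(4/27) + (2/27)·log₂(2/27)]
  = 0.52832 + 0.51997 + 0.40813 + 0.27814 = 1.73456 bits

Marginal of Y (column sums):
  P(Y=0) = 1/3 + 2/27 + 1/9 + 1/27 = 5/9
  P(Y=1) = 0 + 10/27 + 1/27 + 1/27 = 4/9
H(X|Y) = Σ_y P(y)·H(X|Y=y):
  Y=0: P(Y=0) = 5/9, P(X|Y=0) = (3/5, 2/15, 1/5, 1/15) → H(X|Y=0) = 1.55461
  Y=1: P(Y=1) = 4/9, P(X|Y=1) = (0, 5/6, 1/12, 1/12) → H(X|Y=1) = 0.81669
H(X|Y) = (5/9)·1.55461 + (4/9)·0.81669 = 1.22665 bits

I(X;Y) = H(X) - H(X|Y) = 1.73456 - 1.22665 = 0.5079 bits

Cross-check via I(X;Y) = H(X) + H(Y) - H(X,Y): computing H(Y) from the column sums and H(X,Y) from the 8 cells in the same way gives H(Y) = 0.99108 bits and H(X,Y) = 2.21772 bits, so
I(X;Y) = 1.73456 + 0.99108 - 2.21772 = 0.5079 bits ✓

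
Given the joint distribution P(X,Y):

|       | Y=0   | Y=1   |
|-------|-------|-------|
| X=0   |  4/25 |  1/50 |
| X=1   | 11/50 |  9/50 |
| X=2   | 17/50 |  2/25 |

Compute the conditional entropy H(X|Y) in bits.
1.4270 bits

H(X|Y) = H(X,Y) - H(Y)

H(X,Y) = -Σ_{x,y} P(x,y) log₂ P(x,y). Per-cell terms -P(x,y)·log₂P(x,y):
  X=0: 0.42302, 0.11288
  X=1: 0.48057, 0.44531
  X=2: 0.52917, 0.29151
Sum of the 6 terms: H(X,Y) = 2.28246 bits

Marginal of Y (column sums):
  P(Y=0) = 4/25 + 11/50 + 17/50 = 18/25
  P(Y=1) = 1/50 + 9/50 + 2/25 = 7/25
H(Y) = -[(18/25)·log₂(18/25) + (7/25)·log₂(7/25)]
  = 0.34123 + 0.51422 = 0.85545 bits

H(X|Y) = H(X,Y) - H(Y) = 2.28246 - 0.85545 = 1.4270 bits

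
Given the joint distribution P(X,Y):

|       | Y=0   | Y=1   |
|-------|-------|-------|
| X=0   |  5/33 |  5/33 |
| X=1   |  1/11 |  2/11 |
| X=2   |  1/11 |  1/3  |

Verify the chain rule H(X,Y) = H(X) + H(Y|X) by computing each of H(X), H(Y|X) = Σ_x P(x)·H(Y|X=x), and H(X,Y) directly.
H(X) = 1.5580 bits, H(Y|X) = 0.8715 bits, H(X,Y) = 2.4295 bits

Marginal of X (row sums):
  P(X=0) = 5/33 + 5/33 = 10/33
  P(X=1) = 1/11 + 2/11 = 3/11
  P(X=2) = 1/11 + 1/3 = 14/33
H(X) = -[(10/33)·log₂(10/33) + (3/11)·log₂(3/11) + (14/33)·log₂(14/33)]
  = 0.5220 + 0.5112 + 0.5248 = 1.5580 bits

H(Y|X) = Σ_x P(x)·H(Y|X=x):
  X=0: P(X=0) = 10/33, P(Y|X=0) = (1/2, 1/2) → H(Y|X=0) = 1.0000
  X=1: P(X=1) = 3/11, P(Y|X=1) = (1/3, 2/3) → H(Y|X=1) = 0.9183
  X=2: P(X=2) = 14/33, P(Y|X=2) = (3/14, 11/14) → H(Y|X=2) = 0.7496
H(Y|X) = (10/33)·1.0000 + (3/11)·0.9183 + (14/33)·0.7496 = 0.8715 bits

H(X,Y) = -Σ_{x,y} P(x,y) log₂ P(x,y). Per-cell terms -P(x,y)·log₂P(x,y):
  X=0: 0.4125, 0.4125
  X=1: 0.3145, 0.4472
  X=2: 0.3145, 0.5283
Sum of the 6 terms: H(X,Y) = 2.4295 bits

Chain rule check:
  H(X) + H(Y|X) = 1.5580 + 0.8715 = 2.4295 bits
  H(X,Y) = 2.4295 bits
✓ Chain rule verified.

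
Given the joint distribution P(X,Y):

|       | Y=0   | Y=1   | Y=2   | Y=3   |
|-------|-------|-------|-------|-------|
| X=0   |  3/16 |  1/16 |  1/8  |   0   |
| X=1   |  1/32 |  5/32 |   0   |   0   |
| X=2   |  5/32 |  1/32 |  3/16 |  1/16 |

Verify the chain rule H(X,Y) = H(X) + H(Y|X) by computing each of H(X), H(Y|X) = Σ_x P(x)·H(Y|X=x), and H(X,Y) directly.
H(X) = 1.5052 bits, H(Y|X) = 1.4248 bits, H(X,Y) = 2.9300 bits

Marginal of X (row sums):
  P(X=0) = 3/16 + 1/16 + 1/8 + 0 = 3/8
  P(X=1) = 1/32 + 5/32 + 0 + 0 = 3/16
  P(X=2) = 5/32 + 1/32 + 3/16 + 1/16 = 7/16
H(X) = -[(3/8)·log₂(3/8) + (3/16)·log₂(3/16) + (7/16)·log₂(7/16)]
  = 0.53064 + 0.45282 + 0.52178 = 1.5052 bits

H(Y|X) = Σ_x P(x)·H(Y|X=x):
  X=0: P(X=0) = 3/8, P(Y|X=0) = (1/2, 1/6, 1/3, 0) → H(Y|X=0) = 1.45915
  X=1: P(X=1) = 3/16, P(Y|X=1) = (1/6, 5/6, 0, 0) → H(Y|X=1) = 0.65002
  X=2: P(X=2) = 7/16, P(Y|X=2) = (5/14, 1/14, 3/7, 1/7) → H(Y|X=2) = 1.72740
H(Y|X) = (3/8)·1.45915 + (3/16)·0.65002 + (7/16)·1.72740 = 1.4248 bits

H(X,Y) = -Σ_{x,y} P(x,y) log₂ P(x,y). Per-cell terms -P(x,y)·log₂P(x,y):
  X=0: 0.45282, 0.25000, 0.37500, 0.00000
  X=1: 0.15625, 0.41845, 0.00000, 0.00000
  X=2: 0.41845, 0.15625, 0.45282, 0.25000
  (cells with P = 0 contribute 0)
Sum of the 12 terms: H(X,Y) = 2.9300 bits

Chain rule check:
  H(X) + H(Y|X) = 1.5052 + 1.4248 = 2.9300 bits
  H(X,Y) = 2.9300 bits
✓ Chain rule verified.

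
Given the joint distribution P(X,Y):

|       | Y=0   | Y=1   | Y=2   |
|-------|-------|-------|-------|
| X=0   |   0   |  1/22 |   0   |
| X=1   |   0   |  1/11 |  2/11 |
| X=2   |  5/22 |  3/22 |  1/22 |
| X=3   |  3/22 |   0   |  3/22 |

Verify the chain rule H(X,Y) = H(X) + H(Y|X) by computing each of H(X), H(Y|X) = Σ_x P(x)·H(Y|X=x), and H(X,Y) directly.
H(X) = 1.7527 bits, H(Y|X) = 1.0761 bits, H(X,Y) = 2.8288 bits

Marginal of X (row sums):
  P(X=0) = 0 + 1/22 + 0 = 1/22
  P(X=1) = 0 + 1/11 + 2/11 = 3/11
  P(X=2) = 5/22 + 3/22 + 1/22 = 9/22
  P(X=3) = 3/22 + 0 + 3/22 = 3/11
H(X) = -[(1/22)·log₂(1/22) + (3/11)·log₂(3/11) + (9/22)·log₂(9/22) + (3/11)·log₂(3/11)]
  = 0.20270 + 0.51122 + 0.52753 + 0.51122 = 1.7527 bits

H(Y|X) = Σ_x P(x)·H(Y|X=x):
  X=0: P(X=0) = 1/22, P(Y|X=0) = (0, 1, 0) → H(Y|X=0) = 0.00000
  X=1: P(X=1) = 3/11, P(Y|X=1) = (0, 1/3, 2/3) → H(Y|X=1) = 0.91830
  X=2: P(X=2) = 9/22, P(Y|X=2) = (5/9, 1/3, 1/9) → H(Y|X=2) = 1.35164
  X=3: P(X=3) = 3/11, P(Y|X=3) = (1/2, 0, 1/2) → H(Y|X=3) = 1.00000
H(Y|X) = (1/22)·0.00000 + (3/11)·0.91830 + (9/22)·1.35164 + (3/11)·1.00000 = 1.0761 bits

H(X,Y) = -Σ_{x,y} P(x,y) log₂ P(x,y). Per-cell terms -P(x,y)·log₂P(x,y):
  X=0: 0.00000, 0.20270, 0.00000
  X=1: 0.00000, 0.31449, 0.44717
  X=2: 0.48580, 0.39197, 0.20270
  X=3: 0.39197, 0.00000, 0.39197
  (cells with P = 0 contribute 0)
Sum of the 12 terms: H(X,Y) = 2.8288 bits

Chain rule check:
  H(X) + H(Y|X) = 1.7527 + 1.0761 = 2.8288 bits
  H(X,Y) = 2.8288 bits
✓ Chain rule verified.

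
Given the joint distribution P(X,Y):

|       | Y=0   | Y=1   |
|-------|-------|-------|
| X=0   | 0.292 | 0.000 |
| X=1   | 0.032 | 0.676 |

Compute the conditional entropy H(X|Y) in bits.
0.1507 bits

H(X|Y) = H(X,Y) - H(Y)

H(X,Y) = -Σ_{x,y} P(x,y) log₂ P(x,y). Per-cell terms -P(x,y)·log₂P(x,y):
  X=0: 0.5186, 0.0000
  X=1: 0.1589, 0.3819
  (cells with P = 0 contribute 0)
Sum of the 4 terms: H(X,Y) = 1.0594 bits

Marginal of Y (column sums):
  P(Y=0) = 0.292 + 0.032 = 0.324
  P(Y=1) = 0.000 + 0.676 = 0.676
H(Y) = -[0.324·log₂(0.324) + 0.676·log₂(0.676)]
  = 0.5268 + 0.3819 = 0.9087 bits

H(X|Y) = H(X,Y) - H(Y) = 1.0594 - 0.9087 = 0.1507 bits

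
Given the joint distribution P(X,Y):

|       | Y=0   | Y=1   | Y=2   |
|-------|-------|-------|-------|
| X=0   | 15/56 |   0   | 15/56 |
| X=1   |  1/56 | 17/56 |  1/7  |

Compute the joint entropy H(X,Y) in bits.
2.0450 bits

H(X,Y) = -Σ_{x,y} P(x,y) log₂ P(x,y). Per-cell terms -P(x,y)·log₂P(x,y):
  X=0: 0.50905, 0.00000, 0.50905
  X=1: 0.10370, 0.52211, 0.40105
  (cells with P = 0 contribute 0)
Sum of the 6 terms: H(X,Y) = 2.0450 bits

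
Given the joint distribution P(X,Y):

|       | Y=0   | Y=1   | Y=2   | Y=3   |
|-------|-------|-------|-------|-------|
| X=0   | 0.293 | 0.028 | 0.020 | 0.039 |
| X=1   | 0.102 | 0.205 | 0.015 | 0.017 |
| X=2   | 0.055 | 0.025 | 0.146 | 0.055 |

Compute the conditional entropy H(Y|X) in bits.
1.3787 bits

H(Y|X) = H(X,Y) - H(X)

H(X,Y) = -Σ_{x,y} P(x,y) log₂ P(x,y). Per-cell terms -P(x,y)·log₂P(x,y):
  X=0: 0.51891, 0.14444, 0.11288, 0.18253
  X=1: 0.33592, 0.46869, 0.09088, 0.09993
  X=2: 0.23014, 0.13305, 0.40529, 0.23014
Sum of the 12 terms: H(X,Y) = 2.9528 bits

Marginal of X (row sums):
  P(X=0) = 0.293 + 0.028 + 0.020 + 0.039 = 0.380
  P(X=1) = 0.102 + 0.205 + 0.015 + 0.017 = 0.339
  P(X=2) = 0.055 + 0.025 + 0.146 + 0.055 = 0.281
H(X) = -[0.380·log₂(0.380) + 0.339·log₂(0.339) + 0.281·log₂(0.281)]
  = 0.53045 + 0.52906 + 0.51461 = 1.5741 bits

H(Y|X) = H(X,Y) - H(X) = 2.9528 - 1.5741 = 1.3787 bits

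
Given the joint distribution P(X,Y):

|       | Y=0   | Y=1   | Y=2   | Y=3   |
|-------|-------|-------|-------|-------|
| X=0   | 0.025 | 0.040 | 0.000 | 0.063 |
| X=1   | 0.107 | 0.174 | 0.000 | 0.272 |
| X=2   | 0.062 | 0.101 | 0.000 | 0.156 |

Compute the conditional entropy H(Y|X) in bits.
1.4878 bits

H(Y|X) = H(X,Y) - H(X)

H(X,Y) = -Σ_{x,y} P(x,y) log₂ P(x,y). Per-cell terms -P(x,y)·log₂P(x,y):
  X=0: 0.13305, 0.18575, 0.00000, 0.25128
  X=1: 0.34500, 0.43897, 0.00000, 0.51090
  X=2: 0.24872, 0.33406, 0.00000, 0.41814
  (cells with P = 0 contribute 0)
Sum of the 12 terms: H(X,Y) = 2.8659 bits

Marginal of X (row sums):
  P(X=0) = 0.025 + 0.040 + 0.000 + 0.063 = 0.128
  P(X=1) = 0.107 + 0.174 + 0.000 + 0.272 = 0.553
  P(X=2) = 0.062 + 0.101 + 0.000 + 0.156 = 0.319
H(X) = -[0.128·log₂(0.128) + 0.553·log₂(0.553) + 0.319·log₂(0.319)]
  = 0.37962 + 0.47262 + 0.52583 = 1.3781 bits

H(Y|X) = H(X,Y) - H(X) = 2.8659 - 1.3781 = 1.4878 bits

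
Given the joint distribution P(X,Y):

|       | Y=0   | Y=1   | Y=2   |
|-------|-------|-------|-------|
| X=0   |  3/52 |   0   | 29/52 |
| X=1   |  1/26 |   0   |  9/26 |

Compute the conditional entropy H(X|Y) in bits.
0.9612 bits

H(X|Y) = H(X,Y) - H(Y)

H(X,Y) = -Σ_{x,y} P(x,y) log₂ P(x,y). Per-cell terms -P(x,y)·log₂P(x,y):
  X=0: 0.237431, 0.000000, 0.469833
  X=1: 0.180786, 0.000000, 0.529794
  (cells with P = 0 contribute 0)
Sum of the 6 terms: H(X,Y) = 1.41784 bits

Marginal of Y (column sums):
  P(Y=0) = 3/52 + 1/26 = 5/52
  P(Y=1) = 0 + 0 = 0
  P(Y=2) = 29/52 + 9/26 = 47/52
H(Y) = -[(5/52)·log₂(5/52) + (47/52)·log₂(47/52)]   (outcomes with P = 0 contribute 0)
  = 0.324857 + 0.131827 = 0.45668 bits

H(X|Y) = H(X,Y) - H(Y) = 1.41784 - 0.45668 = 0.9612 bits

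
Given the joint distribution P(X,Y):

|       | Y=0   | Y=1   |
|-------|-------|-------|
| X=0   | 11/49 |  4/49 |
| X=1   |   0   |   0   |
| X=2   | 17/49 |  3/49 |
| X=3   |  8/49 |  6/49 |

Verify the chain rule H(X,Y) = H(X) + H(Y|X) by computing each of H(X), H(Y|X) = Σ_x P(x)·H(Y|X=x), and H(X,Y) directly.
H(X) = 1.5669 bits, H(Y|X) = 0.7865 bits, H(X,Y) = 2.3534 bits

Marginal of X (row sums):
  P(X=0) = 11/49 + 4/49 = 15/49
  P(X=1) = 0 + 0 = 0
  P(X=2) = 17/49 + 3/49 = 20/49
  P(X=3) = 8/49 + 6/49 = 2/7
H(X) = -[(15/49)·log₂(15/49) + (20/49)·log₂(20/49) + (2/7)·log₂(2/7)]   (outcomes with P = 0 contribute 0)
  = 0.5228 + 0.5277 + 0.5164 = 1.5669 bits

H(Y|X) = Σ_x P(x)·H(Y|X=x):
  X=0: P(X=0) = 15/49, P(Y|X=0) = (11/15, 4/15) → H(Y|X=0) = 0.8366
  X=1: P(X=1) = 0 → contributes 0
  X=2: P(X=2) = 20/49, P(Y|X=2) = (17/20, 3/20) → H(Y|X=2) = 0.6098
  X=3: P(X=3) = 2/7, P(Y|X=3) = (4/7, 3/7) → H(Y|X=3) = 0.9852
H(Y|X) = (15/49)·0.8366 + (20/49)·0.6098 + (2/7)·0.9852 = 0.7865 bits

H(X,Y) = -Σ_{x,y} P(x,y) log₂ P(x,y). Per-cell terms -P(x,y)·log₂P(x,y):
  X=0: 0.4838, 0.2951
  X=1: 0.0000, 0.0000
  X=2: 0.5299, 0.2467
  X=3: 0.4269, 0.3710
  (cells with P = 0 contribute 0)
Sum of the 8 terms: H(X,Y) = 2.3534 bits

Chain rule check:
  H(X) + H(Y|X) = 1.5669 + 0.7865 = 2.3534 bits
  H(X,Y) = 2.3534 bits
✓ Chain rule verified.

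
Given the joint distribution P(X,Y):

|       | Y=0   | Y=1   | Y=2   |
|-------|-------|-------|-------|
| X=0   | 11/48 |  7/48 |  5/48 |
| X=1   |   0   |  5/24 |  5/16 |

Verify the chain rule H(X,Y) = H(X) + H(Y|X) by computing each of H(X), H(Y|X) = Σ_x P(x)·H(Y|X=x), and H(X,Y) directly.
H(X) = 0.9987 bits, H(Y|X) = 1.2292 bits, H(X,Y) = 2.2279 bits

Marginal of X (row sums):
  P(X=0) = 11/48 + 7/48 + 5/48 = 23/48
  P(X=1) = 0 + 5/24 + 5/16 = 25/48
H(X) = -[(23/48)·log₂(23/48) + (25/48)·log₂(25/48)]
  = 0.508588 + 0.490160 = 0.9987 bits

H(Y|X) = Σ_x P(x)·H(Y|X=x):
  X=0: P(X=0) = 23/48, P(Y|X=0) = (11/23, 7/23, 5/23) → H(Y|X=0) = 1.509872
  X=1: P(X=1) = 25/48, P(Y|X=1) = (0, 2/5, 3/5) → H(Y|X=1) = 0.970951
H(Y|X) = (23/48)·1.509872 + (25/48)·0.970951 = 1.2292 bits

H(X,Y) = -Σ_{x,y} P(x,y) log₂ P(x,y). Per-cell terms -P(x,y)·log₂P(x,y):
  X=0: 0.487101, 0.405068, 0.339899
  X=1: 0.000000, 0.471466, 0.524397
  (cells with P = 0 contribute 0)
Sum of the 6 terms: H(X,Y) = 2.2279 bits

Chain rule check:
  H(X) + H(Y|X) = 0.9987 + 1.2292 = 2.2279 bits
  H(X,Y) = 2.2279 bits
✓ Chain rule verified.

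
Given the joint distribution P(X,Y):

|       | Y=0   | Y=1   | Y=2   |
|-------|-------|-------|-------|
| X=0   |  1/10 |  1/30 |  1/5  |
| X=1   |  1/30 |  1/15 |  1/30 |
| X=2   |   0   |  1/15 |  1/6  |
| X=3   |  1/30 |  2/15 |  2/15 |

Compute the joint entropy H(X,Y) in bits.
3.1777 bits

H(X,Y) = -Σ_{x,y} P(x,y) log₂ P(x,y). Per-cell terms -P(x,y)·log₂P(x,y):
  X=0: 0.332193, 0.163563, 0.464386
  X=1: 0.163563, 0.260459, 0.163563
  X=2: 0.000000, 0.260459, 0.430827
  X=3: 0.163563, 0.387585, 0.387585
  (cells with P = 0 contribute 0)
Sum of the 12 terms: H(X,Y) = 3.1777 bits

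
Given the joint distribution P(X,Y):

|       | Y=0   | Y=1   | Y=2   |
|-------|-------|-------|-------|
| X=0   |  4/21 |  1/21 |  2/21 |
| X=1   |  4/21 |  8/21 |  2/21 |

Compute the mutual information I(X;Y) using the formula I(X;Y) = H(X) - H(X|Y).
0.1312 bits

I(X;Y) = H(X) - H(X|Y)

Marginal of X (row sums):
  P(X=0) = 4/21 + 1/21 + 2/21 = 1/3
  P(X=1) = 4/21 + 8/21 + 2/21 = 2/3
H(X) = -[(1/3)·log₂(1/3) + (2/3)·log₂(2/3)]
  = 0.5283 + 0.3900 = 0.9183 bits

Marginal of Y (column sums):
  P(Y=0) = 4/21 + 4/21 = 8/21
  P(Y=1) = 1/21 + 8/21 = 3/7
  P(Y=2) = 2/21 + 2/21 = 4/21
H(X|Y) = Σ_y P(y)·H(X|Y=y):
  Y=0: P(Y=0) = 8/21, P(X|Y=0) = (1/2, 1/2) → H(X|Y=0) = 1.0000
  Y=1: P(Y=1) = 3/7, P(X|Y=1) = (1/9, 8/9) → H(X|Y=1) = 0.5033
  Y=2: P(Y=2) = 4/21, P(X|Y=2) = (1/2, 1/2) → H(X|Y=2) = 1.0000
H(X|Y) = (8/21)·1.0000 + (3/7)·0.5033 + (4/21)·1.0000 = 0.7871 bits

I(X;Y) = H(X) - H(X|Y) = 0.9183 - 0.7871 = 0.1312 bits

Cross-check via I(X;Y) = H(X) + H(Y) - H(X,Y): computing H(Y) from the column sums and H(X,Y) from the 6 cells in the same way gives H(Y) = 1.5100 bits and H(X,Y) = 2.2971 bits, so
I(X;Y) = 0.9183 + 1.5100 - 2.2971 = 0.1312 bits ✓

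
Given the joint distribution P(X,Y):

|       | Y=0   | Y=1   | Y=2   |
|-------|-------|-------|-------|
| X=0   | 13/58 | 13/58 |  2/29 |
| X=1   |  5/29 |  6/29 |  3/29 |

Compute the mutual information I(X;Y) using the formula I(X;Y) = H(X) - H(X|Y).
0.0095 bits

I(X;Y) = H(X) - H(X|Y)

Marginal of X (row sums):
  P(X=0) = 13/58 + 13/58 + 2/29 = 15/29
  P(X=1) = 5/29 + 6/29 + 3/29 = 14/29
H(X) = -[(15/29)·log₂(15/29) + (14/29)·log₂(14/29)]
  = 0.49194 + 0.50720 = 0.99914 bits

Marginal of Y (column sums):
  P(Y=0) = 13/58 + 5/29 = 23/58
  P(Y=1) = 13/58 + 6/29 = 25/58
  P(Y=2) = 2/29 + 3/29 = 5/29
H(X|Y) = Σ_y P(y)·H(X|Y=y):
  Y=0: P(Y=0) = 23/58, P(X|Y=0) = (13/23, 10/23) → H(X|Y=0) = 0.98769
  Y=1: P(Y=1) = 25/58, P(X|Y=1) = (13/25, 12/25) → H(X|Y=1) = 0.99885
  Y=2: P(Y=2) = 5/29, P(X|Y=2) = (2/5, 3/5) → H(X|Y=2) = 0.97095
H(X|Y) = (23/58)·0.98769 + (25/58)·0.99885 + (5/29)·0.97095 = 0.98961 bits

I(X;Y) = H(X) - H(X|Y) = 0.99914 - 0.98961 = 0.0095 bits

Cross-check via I(X;Y) = H(X) + H(Y) - H(X,Y): computing H(Y) from the column sums and H(X,Y) from the 6 cells in the same way gives H(Y) = 1.48975 bits and H(X,Y) = 2.47936 bits, so
I(X;Y) = 0.99914 + 1.48975 - 2.47936 = 0.0095 bits ✓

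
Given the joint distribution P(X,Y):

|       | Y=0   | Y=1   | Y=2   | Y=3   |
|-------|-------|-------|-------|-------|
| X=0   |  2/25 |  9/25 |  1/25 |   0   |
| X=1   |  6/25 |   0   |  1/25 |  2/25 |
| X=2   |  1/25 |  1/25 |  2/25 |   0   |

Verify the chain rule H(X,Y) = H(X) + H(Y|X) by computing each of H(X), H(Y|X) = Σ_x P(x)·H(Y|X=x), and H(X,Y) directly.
H(X) = 1.4619 bits, H(Y|X) = 1.1804 bits, H(X,Y) = 2.6423 bits

Marginal of X (row sums):
  P(X=0) = 2/25 + 9/25 + 1/25 + 0 = 12/25
  P(X=1) = 6/25 + 0 + 1/25 + 2/25 = 9/25
  P(X=2) = 1/25 + 1/25 + 2/25 + 0 = 4/25
H(X) = -[(12/25)·log₂(12/25) + (9/25)·log₂(9/25) + (4/25)·log₂(4/25)]
  = 0.50827 + 0.53062 + 0.42302 = 1.4619 bits

H(Y|X) = Σ_x P(x)·H(Y|X=x):
  X=0: P(X=0) = 12/25, P(Y|X=0) = (1/6, 3/4, 1/12, 0) → H(Y|X=0) = 1.04085
  X=1: P(X=1) = 9/25, P(Y|X=1) = (2/3, 0, 1/9, 2/9) → H(Y|X=1) = 1.22439
  X=2: P(X=2) = 4/25, P(Y|X=2) = (1/4, 1/4, 1/2, 0) → H(Y|X=2) = 1.50000
H(Y|X) = (12/25)·1.04085 + (9/25)·1.22439 + (4/25)·1.50000 = 1.1804 bits

H(X,Y) = -Σ_{x,y} P(x,y) log₂ P(x,y). Per-cell terms -P(x,y)·log₂P(x,y):
  X=0: 0.29151, 0.53062, 0.18575, 0.00000
  X=1: 0.49413, 0.00000, 0.18575, 0.29151
  X=2: 0.18575, 0.18575, 0.29151, 0.00000
  (cells with P = 0 contribute 0)
Sum of the 12 terms: H(X,Y) = 2.6423 bits

Chain rule check:
  H(X) + H(Y|X) = 1.4619 + 1.1804 = 2.6423 bits
  H(X,Y) = 2.6423 bits
✓ Chain rule verified.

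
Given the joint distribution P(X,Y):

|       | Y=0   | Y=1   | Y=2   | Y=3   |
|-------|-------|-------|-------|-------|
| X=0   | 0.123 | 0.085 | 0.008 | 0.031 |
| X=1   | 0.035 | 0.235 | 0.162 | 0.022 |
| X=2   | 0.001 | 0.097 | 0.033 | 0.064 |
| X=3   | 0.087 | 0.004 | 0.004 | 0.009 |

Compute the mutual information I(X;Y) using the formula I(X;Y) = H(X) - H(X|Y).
0.4090 bits

I(X;Y) = H(X) - H(X|Y)

Marginal of X (row sums):
  P(X=0) = 0.123 + 0.085 + 0.008 + 0.031 = 0.247
  P(X=1) = 0.035 + 0.235 + 0.162 + 0.022 = 0.454
  P(X=2) = 0.001 + 0.097 + 0.033 + 0.064 = 0.195
  P(X=3) = 0.087 + 0.004 + 0.004 + 0.009 = 0.104
H(X) = -[0.247·log₂(0.247) + 0.454·log₂(0.454) + 0.195·log₂(0.195) + 0.104·log₂(0.104)]
  = 0.4983 + 0.5172 + 0.4599 + 0.3396 = 1.8150 bits

Marginal of Y (column sums):
  P(Y=0) = 0.123 + 0.035 + 0.001 + 0.087 = 0.246
  P(Y=1) = 0.085 + 0.235 + 0.097 + 0.004 = 0.421
  P(Y=2) = 0.008 + 0.162 + 0.033 + 0.004 = 0.207
  P(Y=3) = 0.031 + 0.022 + 0.064 + 0.009 = 0.126
H(X|Y) = Σ_y P(y)·H(X|Y=y):
  Y=0: P(Y=0) = 0.246, P(X|Y=0) = (1/2, 35/246, 1/246, 29/82) → H(X|Y=0) = 1.4629
  Y=1: P(Y=1) = 0.421, P(X|Y=1) = (85/421, 235/421, 97/421, 4/421) → H(X|Y=1) = 1.4873
  Y=2: P(Y=2) = 0.207, P(X|Y=2) = (8/207, 18/23, 11/69, 4/207) → H(X|Y=2) = 0.9905
  Y=3: P(Y=3) = 0.126, P(X|Y=3) = (31/126, 11/63, 32/63, 1/14) → H(X|Y=3) = 1.7057
H(X|Y) = 0.246·1.4629 + 0.421·1.4873 + 0.207·0.9905 + 0.126·1.7057 = 1.4060 bits

I(X;Y) = H(X) - H(X|Y) = 1.8150 - 1.4060 = 0.4090 bits

Cross-check via I(X;Y) = H(X) + H(Y) - H(X,Y): computing H(Y) from the column sums and H(X,Y) from the 16 cells in the same way gives H(Y) = 1.8701 bits and H(X,Y) = 3.2761 bits, so
I(X;Y) = 1.8150 + 1.8701 - 3.2761 = 0.4090 bits ✓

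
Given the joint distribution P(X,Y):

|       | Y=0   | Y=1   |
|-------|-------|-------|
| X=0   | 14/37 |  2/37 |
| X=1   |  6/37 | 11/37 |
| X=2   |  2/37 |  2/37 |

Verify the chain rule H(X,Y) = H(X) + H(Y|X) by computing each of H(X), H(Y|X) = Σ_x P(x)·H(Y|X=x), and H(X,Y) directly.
H(X) = 1.3855 bits, H(Y|X) = 0.7735 bits, H(X,Y) = 2.1590 bits

Marginal of X (row sums):
  P(X=0) = 14/37 + 2/37 = 16/37
  P(X=1) = 6/37 + 11/37 = 17/37
  P(X=2) = 2/37 + 2/37 = 4/37
H(X) = -[(16/37)·log₂(16/37) + (17/37)·log₂(17/37) + (4/37)·log₂(4/37)]
  = 0.52301 + 0.51551 + 0.34697 = 1.3855 bits

H(Y|X) = Σ_x P(x)·H(Y|X=x):
  X=0: P(X=0) = 16/37, P(Y|X=0) = (7/8, 1/8) → H(Y|X=0) = 0.54356
  X=1: P(X=1) = 17/37, P(Y|X=1) = (6/17, 11/17) → H(Y|X=1) = 0.93667
  X=2: P(X=2) = 4/37, P(Y|X=2) = (1/2, 1/2) → H(Y|X=2) = 1.00000
H(Y|X) = (16/37)·0.54356 + (17/37)·0.93667 + (4/37)·1.00000 = 0.7735 bits

H(X,Y) = -Σ_{x,y} P(x,y) log₂ P(x,y). Per-cell terms -P(x,y)·log₂P(x,y):
  X=0: 0.53052, 0.22754
  X=1: 0.42559, 0.52028
  X=2: 0.22754, 0.22754
Sum of the 6 terms: H(X,Y) = 2.1590 bits

Chain rule check:
  H(X) + H(Y|X) = 1.3855 + 0.7735 = 2.1590 bits
  H(X,Y) = 2.1590 bits
✓ Chain rule verified.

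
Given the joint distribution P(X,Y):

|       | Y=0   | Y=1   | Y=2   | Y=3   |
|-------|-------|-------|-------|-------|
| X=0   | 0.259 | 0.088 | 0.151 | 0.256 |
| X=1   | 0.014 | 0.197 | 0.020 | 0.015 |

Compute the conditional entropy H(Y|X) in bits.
1.6752 bits

H(Y|X) = H(X,Y) - H(X)

H(X,Y) = -Σ_{x,y} P(x,y) log₂ P(x,y). Per-cell terms -P(x,y)·log₂P(x,y):
  X=0: 0.5048, 0.3086, 0.4118, 0.5032
  X=1: 0.0862, 0.4617, 0.1129, 0.0909
Sum of the 8 terms: H(X,Y) = 2.4801 bits

Marginal of X (row sums):
  P(X=0) = 0.259 + 0.088 + 0.151 + 0.256 = 0.754
  P(X=1) = 0.014 + 0.197 + 0.020 + 0.015 = 0.246
H(X) = -[0.754·log₂(0.754) + 0.246·log₂(0.246)]
  = 0.3072 + 0.4977 = 0.8049 bits

H(Y|X) = H(X,Y) - H(X) = 2.4801 - 0.8049 = 1.6752 bits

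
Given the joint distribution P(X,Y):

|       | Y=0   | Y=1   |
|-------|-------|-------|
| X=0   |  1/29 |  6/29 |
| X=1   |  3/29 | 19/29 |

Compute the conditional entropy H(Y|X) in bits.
0.5787 bits

H(Y|X) = H(X,Y) - H(X)

H(X,Y) = -Σ_{x,y} P(x,y) log₂ P(x,y). Per-cell terms -P(x,y)·log₂P(x,y):
  X=0: 0.167517, 0.470280
  X=1: 0.338588, 0.399690
Sum of the 4 terms: H(X,Y) = 1.376075 bits

Marginal of X (row sums):
  P(X=0) = 1/29 + 6/29 = 7/29
  P(X=1) = 3/29 + 19/29 = 22/29
H(X) = -[(7/29)·log₂(7/29) + (22/29)·log₂(22/29)]
  = 0.494979 + 0.302348 = 0.797327 bits

H(Y|X) = H(X,Y) - H(X) = 1.376075 - 0.797327 = 0.5787 bits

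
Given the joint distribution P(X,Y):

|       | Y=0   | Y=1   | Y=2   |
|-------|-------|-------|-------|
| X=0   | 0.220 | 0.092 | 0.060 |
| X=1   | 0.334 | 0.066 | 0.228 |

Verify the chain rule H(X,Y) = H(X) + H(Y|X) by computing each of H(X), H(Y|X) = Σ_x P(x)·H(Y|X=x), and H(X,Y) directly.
H(X) = 0.9522 bits, H(Y|X) = 1.3621 bits, H(X,Y) = 2.3143 bits

Marginal of X (row sums):
  P(X=0) = 0.220 + 0.092 + 0.060 = 0.372
  P(X=1) = 0.334 + 0.066 + 0.228 = 0.628
H(X) = -[0.372·log₂(0.372) + 0.628·log₂(0.628)]
  = 0.5307 + 0.4215 = 0.9522 bits

H(Y|X) = Σ_x P(x)·H(Y|X=x):
  X=0: P(X=0) = 0.372, P(Y|X=0) = (55/93, 23/93, 5/31) → H(Y|X=0) = 1.3712
  X=1: P(X=1) = 0.628, P(Y|X=1) = (167/314, 33/314, 57/157) → H(Y|X=1) = 1.3567
H(Y|X) = 0.372·1.3712 + 0.628·1.3567 = 1.3621 bits

H(X,Y) = -Σ_{x,y} P(x,y) log₂ P(x,y). Per-cell terms -P(x,y)·log₂P(x,y):
  X=0: 0.4806, 0.3167, 0.2435
  X=1: 0.5284, 0.2588, 0.4863
Sum of the 6 terms: H(X,Y) = 2.3143 bits

Chain rule check:
  H(X) + H(Y|X) = 0.9522 + 1.3621 = 2.3143 bits
  H(X,Y) = 2.3143 bits
✓ Chain rule verified.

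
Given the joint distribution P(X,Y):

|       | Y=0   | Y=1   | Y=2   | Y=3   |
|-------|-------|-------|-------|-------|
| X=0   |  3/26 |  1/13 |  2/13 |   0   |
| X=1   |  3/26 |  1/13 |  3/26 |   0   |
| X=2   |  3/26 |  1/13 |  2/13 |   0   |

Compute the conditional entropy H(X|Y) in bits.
1.5797 bits

H(X|Y) = H(X,Y) - H(Y)

H(X,Y) = -Σ_{x,y} P(x,y) log₂ P(x,y). Per-cell terms -P(x,y)·log₂P(x,y):
  X=0: 0.359478, 0.284649, 0.415452, 0.000000
  X=1: 0.359478, 0.284649, 0.359478, 0.000000
  X=2: 0.359478, 0.284649, 0.415452, 0.000000
  (cells with P = 0 contribute 0)
Sum of the 12 terms: H(X,Y) = 3.12276 bits

Marginal of Y (column sums):
  P(Y=0) = 3/26 + 3/26 + 3/26 = 9/26
  P(Y=1) = 1/13 + 1/13 + 1/13 = 3/13
  P(Y=2) = 2/13 + 3/26 + 2/13 = 11/26
  P(Y=3) = 0 + 0 + 0 = 0
H(Y) = -[(9/26)·log₂(9/26) + (3/13)·log₂(3/13) + (11/26)·log₂(11/26)]   (outcomes with P = 0 contribute 0)
  = 0.529794 + 0.488187 + 0.525042 = 1.54302 bits

H(X|Y) = H(X,Y) - H(Y) = 3.12276 - 1.54302 = 1.5797 bits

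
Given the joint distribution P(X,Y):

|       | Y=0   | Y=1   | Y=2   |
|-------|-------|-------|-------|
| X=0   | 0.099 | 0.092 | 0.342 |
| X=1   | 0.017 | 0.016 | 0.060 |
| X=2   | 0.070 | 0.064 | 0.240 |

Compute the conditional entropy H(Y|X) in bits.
1.2986 bits

H(Y|X) = H(X,Y) - H(X)

H(X,Y) = -Σ_{x,y} P(x,y) log₂ P(x,y). Per-cell terms -P(x,y)·log₂P(x,y):
  X=0: 0.33031, 0.31668, 0.52939
  X=1: 0.09993, 0.09545, 0.24353
  X=2: 0.26856, 0.25381, 0.49413
Sum of the 9 terms: H(X,Y) = 2.6318 bits

Marginal of X (row sums):
  P(X=0) = 0.099 + 0.092 + 0.342 = 0.533
  P(X=1) = 0.017 + 0.016 + 0.060 = 0.093
  P(X=2) = 0.070 + 0.064 + 0.240 = 0.374
H(X) = -[0.533·log₂(0.533) + 0.093·log₂(0.093) + 0.374·log₂(0.374)]
  = 0.48385 + 0.31868 + 0.53066 = 1.3332 bits

H(Y|X) = H(X,Y) - H(X) = 2.6318 - 1.3332 = 1.2986 bits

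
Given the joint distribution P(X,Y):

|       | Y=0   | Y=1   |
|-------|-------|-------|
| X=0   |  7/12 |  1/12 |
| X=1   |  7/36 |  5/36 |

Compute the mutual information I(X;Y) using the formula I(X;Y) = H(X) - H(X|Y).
0.0752 bits

I(X;Y) = H(X) - H(X|Y)

Marginal of X (row sums):
  P(X=0) = 7/12 + 1/12 = 2/3
  P(X=1) = 7/36 + 5/36 = 1/3
H(X) = -[(2/3)·log₂(2/3) + (1/3)·log₂(1/3)]
  = 0.3900 + 0.5283 = 0.9183 bits

Marginal of Y (column sums):
  P(Y=0) = 7/12 + 7/36 = 7/9
  P(Y=1) = 1/12 + 5/36 = 2/9
H(X|Y) = Σ_y P(y)·H(X|Y=y):
  Y=0: P(Y=0) = 7/9, P(X|Y=0) = (3/4, 1/4) → H(X|Y=0) = 0.8113
  Y=1: P(Y=1) = 2/9, P(X|Y=1) = (3/8, 5/8) → H(X|Y=1) = 0.9544
H(X|Y) = (7/9)·0.8113 + (2/9)·0.9544 = 0.8431 bits

I(X;Y) = H(X) - H(X|Y) = 0.9183 - 0.8431 = 0.0752 bits

Cross-check via I(X;Y) = H(X) + H(Y) - H(X,Y): computing H(Y) from the column sums and H(X,Y) from the 4 cells in the same way gives H(Y) = 0.7642 bits and H(X,Y) = 1.6073 bits, so
I(X;Y) = 0.9183 + 0.7642 - 1.6073 = 0.0752 bits ✓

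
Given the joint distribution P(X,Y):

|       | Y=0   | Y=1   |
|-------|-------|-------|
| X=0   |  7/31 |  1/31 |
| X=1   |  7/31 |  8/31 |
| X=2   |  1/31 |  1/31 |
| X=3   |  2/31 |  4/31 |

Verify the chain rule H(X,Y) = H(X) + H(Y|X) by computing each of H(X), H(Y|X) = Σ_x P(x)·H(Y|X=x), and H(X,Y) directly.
H(X) = 1.7247 bits, H(Y|X) = 0.8648 bits, H(X,Y) = 2.5896 bits

Marginal of X (row sums):
  P(X=0) = 7/31 + 1/31 = 8/31
  P(X=1) = 7/31 + 8/31 = 15/31
  P(X=2) = 1/31 + 1/31 = 2/31
  P(X=3) = 2/31 + 4/31 = 6/31
H(X) = -[(8/31)·log₂(8/31) + (15/31)·log₂(15/31) + (2/31)·log₂(2/31) + (6/31)·log₂(6/31)]
  = 0.50431 + 0.50676 + 0.25511 + 0.45856 = 1.7247 bits

H(Y|X) = Σ_x P(x)·H(Y|X=x):
  X=0: P(X=0) = 8/31, P(Y|X=0) = (7/8, 1/8) → H(Y|X=0) = 0.54356
  X=1: P(X=1) = 15/31, P(Y|X=1) = (7/15, 8/15) → H(Y|X=1) = 0.99679
  X=2: P(X=2) = 2/31, P(Y|X=2) = (1/2, 1/2) → H(Y|X=2) = 1.00000
  X=3: P(X=3) = 6/31, P(Y|X=3) = (1/3, 2/3) → H(Y|X=3) = 0.91830
H(Y|X) = (8/31)·0.54356 + (15/31)·0.99679 + (2/31)·1.00000 + (6/31)·0.91830 = 0.8648 bits

H(X,Y) = -Σ_{x,y} P(x,y) log₂ P(x,y). Per-cell terms -P(x,y)·log₂P(x,y):
  X=0: 0.48477, 0.15981
  X=1: 0.48477, 0.50431
  X=2: 0.15981, 0.15981
  X=3: 0.25511, 0.38119
Sum of the 8 terms: H(X,Y) = 2.5896 bits

Chain rule check:
  H(X) + H(Y|X) = 1.7247 + 0.8648 = 2.5895 bits
  H(X,Y) = 2.5896 bits
✓ Chain rule verified (Δ = 0.0001 is 4-dp rounding noise: each of the three values was rounded independently).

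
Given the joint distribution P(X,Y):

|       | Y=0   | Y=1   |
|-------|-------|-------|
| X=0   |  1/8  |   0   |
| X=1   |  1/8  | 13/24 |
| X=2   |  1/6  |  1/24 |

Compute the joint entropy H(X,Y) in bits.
1.8510 bits

H(X,Y) = -Σ_{x,y} P(x,y) log₂ P(x,y). Per-cell terms -P(x,y)·log₂P(x,y):
  X=0: 0.37500, 0.00000
  X=1: 0.37500, 0.47912
  X=2: 0.43083, 0.19104
  (cells with P = 0 contribute 0)
Sum of the 6 terms: H(X,Y) = 1.8510 bits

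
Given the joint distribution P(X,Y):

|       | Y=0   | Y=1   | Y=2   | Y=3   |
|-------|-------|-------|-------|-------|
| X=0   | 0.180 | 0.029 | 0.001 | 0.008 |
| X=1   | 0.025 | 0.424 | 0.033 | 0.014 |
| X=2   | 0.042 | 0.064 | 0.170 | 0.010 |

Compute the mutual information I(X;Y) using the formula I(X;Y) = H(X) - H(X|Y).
0.6019 bits

I(X;Y) = H(X) - H(X|Y)

Marginal of X (row sums):
  P(X=0) = 0.180 + 0.029 + 0.001 + 0.008 = 0.218
  P(X=1) = 0.025 + 0.424 + 0.033 + 0.014 = 0.496
  P(X=2) = 0.042 + 0.064 + 0.170 + 0.010 = 0.286
H(X) = -[0.218·log₂(0.218) + 0.496·log₂(0.496) + 0.286·log₂(0.286)]
  = 0.47908 + 0.50175 + 0.51649 = 1.49732 bits

Marginal of Y (column sums):
  P(Y=0) = 0.180 + 0.025 + 0.042 = 0.247
  P(Y=1) = 0.029 + 0.424 + 0.064 = 0.517
  P(Y=2) = 0.001 + 0.033 + 0.170 = 0.204
  P(Y=3) = 0.008 + 0.014 + 0.010 = 0.032
H(X|Y) = Σ_y P(y)·H(X|Y=y):
  Y=0: P(Y=0) = 0.247, P(X|Y=0) = (180/247, 25/247, 42/247) → H(X|Y=0) = 1.10178
  Y=1: P(Y=1) = 0.517, P(X|Y=1) = (29/517, 424/517, 64/517) → H(X|Y=1) = 0.84087
  Y=2: P(Y=2) = 0.204, P(X|Y=2) = (1/204, 11/68, 5/6) → H(X|Y=2) = 0.68193
  Y=3: P(Y=3) = 0.032, P(X|Y=3) = (1/4, 7/16, 5/16) → H(X|Y=3) = 1.54618
H(X|Y) = 0.247·1.10178 + 0.517·0.84087 + 0.204·0.68193 + 0.032·1.54618 = 0.89546 bits

I(X;Y) = H(X) - H(X|Y) = 1.49732 - 0.89546 = 0.6019 bits

Cross-check via I(X;Y) = H(X) + H(Y) - H(X,Y): computing H(Y) from the column sums and H(X,Y) from the 12 cells in the same way gives H(Y) = 1.61711 bits and H(X,Y) = 2.51257 bits, so
I(X;Y) = 1.49732 + 1.61711 - 2.51257 = 0.6019 bits ✓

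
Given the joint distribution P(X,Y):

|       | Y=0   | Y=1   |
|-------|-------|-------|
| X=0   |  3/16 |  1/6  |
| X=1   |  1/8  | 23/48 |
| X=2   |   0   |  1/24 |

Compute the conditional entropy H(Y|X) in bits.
0.7977 bits

H(Y|X) = H(X,Y) - H(X)

H(X,Y) = -Σ_{x,y} P(x,y) log₂ P(x,y). Per-cell terms -P(x,y)·log₂P(x,y):
  X=0: 0.45282, 0.43083
  X=1: 0.37500, 0.50859
  X=2: 0.00000, 0.19104
  (cells with P = 0 contribute 0)
Sum of the 6 terms: H(X,Y) = 1.9583 bits

Marginal of X (row sums):
  P(X=0) = 3/16 + 1/6 = 17/48
  P(X=1) = 1/8 + 23/48 = 29/48
  P(X=2) = 0 + 1/24 = 1/24
H(X) = -[(17/48)·log₂(17/48) + (29/48)·log₂(29/48) + (1/24)·log₂(1/24)]
  = 0.53036 + 0.43922 + 0.19104 = 1.1606 bits

H(Y|X) = H(X,Y) - H(X) = 1.9583 - 1.1606 = 0.7977 bits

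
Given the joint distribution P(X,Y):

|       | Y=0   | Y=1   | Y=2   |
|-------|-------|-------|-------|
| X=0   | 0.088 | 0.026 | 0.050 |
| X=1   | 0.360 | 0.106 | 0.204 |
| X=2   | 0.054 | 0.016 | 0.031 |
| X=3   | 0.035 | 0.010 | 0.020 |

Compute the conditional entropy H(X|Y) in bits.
1.4052 bits

H(X|Y) = H(X,Y) - H(Y)

H(X,Y) = -Σ_{x,y} P(x,y) log₂ P(x,y). Per-cell terms -P(x,y)·log₂P(x,y):
  X=0: 0.30856, 0.13690, 0.21610
  X=1: 0.53062, 0.34321, 0.46785
  X=2: 0.22739, 0.09545, 0.15536
  X=3: 0.16928, 0.06644, 0.11288
Sum of the 12 terms: H(X,Y) = 2.8300 bits

Marginal of Y (column sums):
  P(Y=0) = 0.088 + 0.360 + 0.054 + 0.035 = 0.537
  P(Y=1) = 0.026 + 0.106 + 0.016 + 0.010 = 0.158
  P(Y=2) = 0.050 + 0.204 + 0.031 + 0.020 = 0.305
H(Y) = -[0.537·log₂(0.537) + 0.158·log₂(0.158) + 0.305·log₂(0.305)]
  = 0.48169 + 0.42060 + 0.52250 = 1.4248 bits

H(X|Y) = H(X,Y) - H(Y) = 2.8300 - 1.4248 = 1.4052 bits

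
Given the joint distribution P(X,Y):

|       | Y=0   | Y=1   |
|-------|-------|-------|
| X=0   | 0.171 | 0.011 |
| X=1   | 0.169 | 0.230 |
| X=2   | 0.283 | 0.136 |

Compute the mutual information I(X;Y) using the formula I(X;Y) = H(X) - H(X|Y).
0.1227 bits

I(X;Y) = H(X) - H(X|Y)

Marginal of X (row sums):
  P(X=0) = 0.171 + 0.011 = 0.182
  P(X=1) = 0.169 + 0.230 = 0.399
  P(X=2) = 0.283 + 0.136 = 0.419
H(X) = -[0.182·log₂(0.182) + 0.399·log₂(0.399) + 0.419·log₂(0.419)]
  = 0.447354 + 0.528890 + 0.525836 = 1.502080 bits

Marginal of Y (column sums):
  P(Y=0) = 0.171 + 0.169 + 0.283 = 0.623
  P(Y=1) = 0.011 + 0.230 + 0.136 = 0.377
H(X|Y) = Σ_y P(y)·H(X|Y=y):
  Y=0: P(Y=0) = 0.623, P(X|Y=0) = (171/623, 169/623, 283/623) → H(X|Y=0) = 1.539686
  Y=1: P(Y=1) = 0.377, P(X|Y=1) = (11/377, 230/377, 136/377) → H(X|Y=1) = 1.114359
H(X|Y) = 0.623·1.539686 + 0.377·1.114359 = 1.379338 bits

I(X;Y) = H(X) - H(X|Y) = 1.502080 - 1.379338 = 0.1227 bits

Cross-check via I(X;Y) = H(X) + H(Y) - H(X,Y): computing H(Y) from the column sums and H(X,Y) from the 6 cells in the same way gives H(Y) = 0.955896 bits and H(X,Y) = 2.335233 bits, so
I(X;Y) = 1.502080 + 0.955896 - 2.335233 = 0.1227 bits ✓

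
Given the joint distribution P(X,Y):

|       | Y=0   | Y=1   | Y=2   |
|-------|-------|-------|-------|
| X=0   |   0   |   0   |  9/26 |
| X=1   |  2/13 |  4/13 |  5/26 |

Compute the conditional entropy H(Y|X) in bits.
0.9953 bits

H(Y|X) = H(X,Y) - H(X)

H(X,Y) = -Σ_{x,y} P(x,y) log₂ P(x,y). Per-cell terms -P(x,y)·log₂P(x,y):
  X=0: 0.0000, 0.0000, 0.5298
  X=1: 0.4155, 0.5232, 0.4574
  (cells with P = 0 contribute 0)
Sum of the 6 terms: H(X,Y) = 1.9259 bits

Marginal of X (row sums):
  P(X=0) = 0 + 0 + 9/26 = 9/26
  P(X=1) = 2/13 + 4/13 + 5/26 = 17/26
H(X) = -[(9/26)·log₂(9/26) + (17/26)·log₂(17/26)]
  = 0.5298 + 0.4008 = 0.9306 bits

H(Y|X) = H(X,Y) - H(X) = 1.9259 - 0.9306 = 0.9953 bits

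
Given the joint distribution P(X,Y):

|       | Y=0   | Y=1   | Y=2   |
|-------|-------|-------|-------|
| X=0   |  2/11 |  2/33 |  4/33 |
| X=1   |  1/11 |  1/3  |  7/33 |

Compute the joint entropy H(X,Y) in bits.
2.3786 bits

H(X,Y) = -Σ_{x,y} P(x,y) log₂ P(x,y). Per-cell terms -P(x,y)·log₂P(x,y):
  X=0: 0.4472, 0.2451, 0.3690
  X=1: 0.3145, 0.5283, 0.4745
Sum of the 6 terms: H(X,Y) = 2.3786 bits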